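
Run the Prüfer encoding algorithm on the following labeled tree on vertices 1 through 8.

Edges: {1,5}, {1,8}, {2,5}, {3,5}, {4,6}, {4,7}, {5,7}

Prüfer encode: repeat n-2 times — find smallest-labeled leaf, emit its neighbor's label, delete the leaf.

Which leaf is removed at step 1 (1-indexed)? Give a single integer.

Step 1: current leaves = {2,3,6,8}. Remove leaf 2 (neighbor: 5).

Answer: 2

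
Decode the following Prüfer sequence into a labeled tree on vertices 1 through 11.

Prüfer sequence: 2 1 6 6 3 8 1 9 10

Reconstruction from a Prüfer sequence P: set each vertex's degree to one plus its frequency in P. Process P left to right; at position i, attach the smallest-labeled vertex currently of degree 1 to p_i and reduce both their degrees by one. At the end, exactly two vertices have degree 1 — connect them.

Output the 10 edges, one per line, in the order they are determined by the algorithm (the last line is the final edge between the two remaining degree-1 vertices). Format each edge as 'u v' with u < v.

Initial degrees: {1:3, 2:2, 3:2, 4:1, 5:1, 6:3, 7:1, 8:2, 9:2, 10:2, 11:1}
Step 1: smallest deg-1 vertex = 4, p_1 = 2. Add edge {2,4}. Now deg[4]=0, deg[2]=1.
Step 2: smallest deg-1 vertex = 2, p_2 = 1. Add edge {1,2}. Now deg[2]=0, deg[1]=2.
Step 3: smallest deg-1 vertex = 5, p_3 = 6. Add edge {5,6}. Now deg[5]=0, deg[6]=2.
Step 4: smallest deg-1 vertex = 7, p_4 = 6. Add edge {6,7}. Now deg[7]=0, deg[6]=1.
Step 5: smallest deg-1 vertex = 6, p_5 = 3. Add edge {3,6}. Now deg[6]=0, deg[3]=1.
Step 6: smallest deg-1 vertex = 3, p_6 = 8. Add edge {3,8}. Now deg[3]=0, deg[8]=1.
Step 7: smallest deg-1 vertex = 8, p_7 = 1. Add edge {1,8}. Now deg[8]=0, deg[1]=1.
Step 8: smallest deg-1 vertex = 1, p_8 = 9. Add edge {1,9}. Now deg[1]=0, deg[9]=1.
Step 9: smallest deg-1 vertex = 9, p_9 = 10. Add edge {9,10}. Now deg[9]=0, deg[10]=1.
Final: two remaining deg-1 vertices are 10, 11. Add edge {10,11}.

Answer: 2 4
1 2
5 6
6 7
3 6
3 8
1 8
1 9
9 10
10 11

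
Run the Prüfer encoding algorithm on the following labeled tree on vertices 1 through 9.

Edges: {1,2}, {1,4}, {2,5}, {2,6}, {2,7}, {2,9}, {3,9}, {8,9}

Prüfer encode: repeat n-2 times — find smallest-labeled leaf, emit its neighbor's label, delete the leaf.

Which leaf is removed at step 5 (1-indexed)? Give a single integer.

Step 1: current leaves = {3,4,5,6,7,8}. Remove leaf 3 (neighbor: 9).
Step 2: current leaves = {4,5,6,7,8}. Remove leaf 4 (neighbor: 1).
Step 3: current leaves = {1,5,6,7,8}. Remove leaf 1 (neighbor: 2).
Step 4: current leaves = {5,6,7,8}. Remove leaf 5 (neighbor: 2).
Step 5: current leaves = {6,7,8}. Remove leaf 6 (neighbor: 2).

Answer: 6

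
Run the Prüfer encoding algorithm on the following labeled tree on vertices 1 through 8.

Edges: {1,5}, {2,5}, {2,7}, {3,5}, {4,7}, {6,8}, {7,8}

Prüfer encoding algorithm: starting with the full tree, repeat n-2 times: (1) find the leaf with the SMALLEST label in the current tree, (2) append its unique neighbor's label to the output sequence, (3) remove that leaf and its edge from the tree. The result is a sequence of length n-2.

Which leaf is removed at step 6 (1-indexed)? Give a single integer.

Step 1: current leaves = {1,3,4,6}. Remove leaf 1 (neighbor: 5).
Step 2: current leaves = {3,4,6}. Remove leaf 3 (neighbor: 5).
Step 3: current leaves = {4,5,6}. Remove leaf 4 (neighbor: 7).
Step 4: current leaves = {5,6}. Remove leaf 5 (neighbor: 2).
Step 5: current leaves = {2,6}. Remove leaf 2 (neighbor: 7).
Step 6: current leaves = {6,7}. Remove leaf 6 (neighbor: 8).

Answer: 6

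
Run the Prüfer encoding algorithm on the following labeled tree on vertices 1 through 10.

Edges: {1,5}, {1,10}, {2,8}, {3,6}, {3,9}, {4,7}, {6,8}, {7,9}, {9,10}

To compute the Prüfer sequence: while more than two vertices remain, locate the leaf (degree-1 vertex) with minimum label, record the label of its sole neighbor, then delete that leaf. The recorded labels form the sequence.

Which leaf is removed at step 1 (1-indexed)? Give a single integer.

Step 1: current leaves = {2,4,5}. Remove leaf 2 (neighbor: 8).

Answer: 2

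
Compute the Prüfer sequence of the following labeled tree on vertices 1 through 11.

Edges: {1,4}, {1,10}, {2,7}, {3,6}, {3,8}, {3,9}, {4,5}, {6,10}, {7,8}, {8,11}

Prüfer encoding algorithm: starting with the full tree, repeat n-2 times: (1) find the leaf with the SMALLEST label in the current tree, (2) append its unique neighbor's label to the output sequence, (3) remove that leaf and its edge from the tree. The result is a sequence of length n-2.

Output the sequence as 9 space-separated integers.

Step 1: leaves = {2,5,9,11}. Remove smallest leaf 2, emit neighbor 7.
Step 2: leaves = {5,7,9,11}. Remove smallest leaf 5, emit neighbor 4.
Step 3: leaves = {4,7,9,11}. Remove smallest leaf 4, emit neighbor 1.
Step 4: leaves = {1,7,9,11}. Remove smallest leaf 1, emit neighbor 10.
Step 5: leaves = {7,9,10,11}. Remove smallest leaf 7, emit neighbor 8.
Step 6: leaves = {9,10,11}. Remove smallest leaf 9, emit neighbor 3.
Step 7: leaves = {10,11}. Remove smallest leaf 10, emit neighbor 6.
Step 8: leaves = {6,11}. Remove smallest leaf 6, emit neighbor 3.
Step 9: leaves = {3,11}. Remove smallest leaf 3, emit neighbor 8.
Done: 2 vertices remain (8, 11). Sequence = [7 4 1 10 8 3 6 3 8]

Answer: 7 4 1 10 8 3 6 3 8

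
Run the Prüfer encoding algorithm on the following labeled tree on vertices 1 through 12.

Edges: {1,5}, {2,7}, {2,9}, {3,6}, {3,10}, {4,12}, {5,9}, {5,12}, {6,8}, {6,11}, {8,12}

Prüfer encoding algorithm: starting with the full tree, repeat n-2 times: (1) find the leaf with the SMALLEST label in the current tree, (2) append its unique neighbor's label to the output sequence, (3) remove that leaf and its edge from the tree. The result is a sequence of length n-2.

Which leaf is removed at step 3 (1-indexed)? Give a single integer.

Step 1: current leaves = {1,4,7,10,11}. Remove leaf 1 (neighbor: 5).
Step 2: current leaves = {4,7,10,11}. Remove leaf 4 (neighbor: 12).
Step 3: current leaves = {7,10,11}. Remove leaf 7 (neighbor: 2).

Answer: 7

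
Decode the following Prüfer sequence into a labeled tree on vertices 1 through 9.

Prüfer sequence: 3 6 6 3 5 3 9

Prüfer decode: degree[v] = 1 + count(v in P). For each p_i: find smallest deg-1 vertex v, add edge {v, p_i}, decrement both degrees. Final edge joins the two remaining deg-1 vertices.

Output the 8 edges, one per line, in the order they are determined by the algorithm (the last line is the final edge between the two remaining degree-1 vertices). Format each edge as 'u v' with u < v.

Initial degrees: {1:1, 2:1, 3:4, 4:1, 5:2, 6:3, 7:1, 8:1, 9:2}
Step 1: smallest deg-1 vertex = 1, p_1 = 3. Add edge {1,3}. Now deg[1]=0, deg[3]=3.
Step 2: smallest deg-1 vertex = 2, p_2 = 6. Add edge {2,6}. Now deg[2]=0, deg[6]=2.
Step 3: smallest deg-1 vertex = 4, p_3 = 6. Add edge {4,6}. Now deg[4]=0, deg[6]=1.
Step 4: smallest deg-1 vertex = 6, p_4 = 3. Add edge {3,6}. Now deg[6]=0, deg[3]=2.
Step 5: smallest deg-1 vertex = 7, p_5 = 5. Add edge {5,7}. Now deg[7]=0, deg[5]=1.
Step 6: smallest deg-1 vertex = 5, p_6 = 3. Add edge {3,5}. Now deg[5]=0, deg[3]=1.
Step 7: smallest deg-1 vertex = 3, p_7 = 9. Add edge {3,9}. Now deg[3]=0, deg[9]=1.
Final: two remaining deg-1 vertices are 8, 9. Add edge {8,9}.

Answer: 1 3
2 6
4 6
3 6
5 7
3 5
3 9
8 9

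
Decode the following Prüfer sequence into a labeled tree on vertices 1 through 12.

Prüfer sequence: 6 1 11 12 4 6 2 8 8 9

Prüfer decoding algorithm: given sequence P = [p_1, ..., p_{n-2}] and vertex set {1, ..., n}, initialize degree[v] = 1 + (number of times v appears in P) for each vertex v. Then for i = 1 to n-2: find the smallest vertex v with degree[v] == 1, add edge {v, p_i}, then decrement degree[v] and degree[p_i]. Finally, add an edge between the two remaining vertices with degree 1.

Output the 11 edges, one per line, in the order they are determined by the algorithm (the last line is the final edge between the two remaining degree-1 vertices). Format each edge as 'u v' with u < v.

Answer: 3 6
1 5
1 11
7 12
4 10
4 6
2 6
2 8
8 11
8 9
9 12

Derivation:
Initial degrees: {1:2, 2:2, 3:1, 4:2, 5:1, 6:3, 7:1, 8:3, 9:2, 10:1, 11:2, 12:2}
Step 1: smallest deg-1 vertex = 3, p_1 = 6. Add edge {3,6}. Now deg[3]=0, deg[6]=2.
Step 2: smallest deg-1 vertex = 5, p_2 = 1. Add edge {1,5}. Now deg[5]=0, deg[1]=1.
Step 3: smallest deg-1 vertex = 1, p_3 = 11. Add edge {1,11}. Now deg[1]=0, deg[11]=1.
Step 4: smallest deg-1 vertex = 7, p_4 = 12. Add edge {7,12}. Now deg[7]=0, deg[12]=1.
Step 5: smallest deg-1 vertex = 10, p_5 = 4. Add edge {4,10}. Now deg[10]=0, deg[4]=1.
Step 6: smallest deg-1 vertex = 4, p_6 = 6. Add edge {4,6}. Now deg[4]=0, deg[6]=1.
Step 7: smallest deg-1 vertex = 6, p_7 = 2. Add edge {2,6}. Now deg[6]=0, deg[2]=1.
Step 8: smallest deg-1 vertex = 2, p_8 = 8. Add edge {2,8}. Now deg[2]=0, deg[8]=2.
Step 9: smallest deg-1 vertex = 11, p_9 = 8. Add edge {8,11}. Now deg[11]=0, deg[8]=1.
Step 10: smallest deg-1 vertex = 8, p_10 = 9. Add edge {8,9}. Now deg[8]=0, deg[9]=1.
Final: two remaining deg-1 vertices are 9, 12. Add edge {9,12}.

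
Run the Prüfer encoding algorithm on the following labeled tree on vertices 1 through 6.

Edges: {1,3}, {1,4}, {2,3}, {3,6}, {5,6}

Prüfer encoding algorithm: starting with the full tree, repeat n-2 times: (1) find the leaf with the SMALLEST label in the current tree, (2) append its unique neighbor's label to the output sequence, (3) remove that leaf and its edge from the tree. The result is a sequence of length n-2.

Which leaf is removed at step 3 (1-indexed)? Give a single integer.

Step 1: current leaves = {2,4,5}. Remove leaf 2 (neighbor: 3).
Step 2: current leaves = {4,5}. Remove leaf 4 (neighbor: 1).
Step 3: current leaves = {1,5}. Remove leaf 1 (neighbor: 3).

Answer: 1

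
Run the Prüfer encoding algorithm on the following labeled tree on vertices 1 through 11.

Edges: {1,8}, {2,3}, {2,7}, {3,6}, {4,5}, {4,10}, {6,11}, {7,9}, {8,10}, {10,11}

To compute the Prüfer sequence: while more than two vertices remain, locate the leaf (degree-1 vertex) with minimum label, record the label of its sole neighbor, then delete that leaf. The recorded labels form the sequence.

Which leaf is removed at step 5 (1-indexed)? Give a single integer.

Step 1: current leaves = {1,5,9}. Remove leaf 1 (neighbor: 8).
Step 2: current leaves = {5,8,9}. Remove leaf 5 (neighbor: 4).
Step 3: current leaves = {4,8,9}. Remove leaf 4 (neighbor: 10).
Step 4: current leaves = {8,9}. Remove leaf 8 (neighbor: 10).
Step 5: current leaves = {9,10}. Remove leaf 9 (neighbor: 7).

Answer: 9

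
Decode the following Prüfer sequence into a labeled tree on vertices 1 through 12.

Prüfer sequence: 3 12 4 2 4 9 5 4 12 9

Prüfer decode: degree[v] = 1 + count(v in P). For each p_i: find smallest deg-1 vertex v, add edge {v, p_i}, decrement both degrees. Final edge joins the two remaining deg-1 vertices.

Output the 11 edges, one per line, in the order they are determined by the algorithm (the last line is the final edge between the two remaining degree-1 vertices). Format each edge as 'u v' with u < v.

Answer: 1 3
3 12
4 6
2 7
2 4
8 9
5 10
4 5
4 12
9 11
9 12

Derivation:
Initial degrees: {1:1, 2:2, 3:2, 4:4, 5:2, 6:1, 7:1, 8:1, 9:3, 10:1, 11:1, 12:3}
Step 1: smallest deg-1 vertex = 1, p_1 = 3. Add edge {1,3}. Now deg[1]=0, deg[3]=1.
Step 2: smallest deg-1 vertex = 3, p_2 = 12. Add edge {3,12}. Now deg[3]=0, deg[12]=2.
Step 3: smallest deg-1 vertex = 6, p_3 = 4. Add edge {4,6}. Now deg[6]=0, deg[4]=3.
Step 4: smallest deg-1 vertex = 7, p_4 = 2. Add edge {2,7}. Now deg[7]=0, deg[2]=1.
Step 5: smallest deg-1 vertex = 2, p_5 = 4. Add edge {2,4}. Now deg[2]=0, deg[4]=2.
Step 6: smallest deg-1 vertex = 8, p_6 = 9. Add edge {8,9}. Now deg[8]=0, deg[9]=2.
Step 7: smallest deg-1 vertex = 10, p_7 = 5. Add edge {5,10}. Now deg[10]=0, deg[5]=1.
Step 8: smallest deg-1 vertex = 5, p_8 = 4. Add edge {4,5}. Now deg[5]=0, deg[4]=1.
Step 9: smallest deg-1 vertex = 4, p_9 = 12. Add edge {4,12}. Now deg[4]=0, deg[12]=1.
Step 10: smallest deg-1 vertex = 11, p_10 = 9. Add edge {9,11}. Now deg[11]=0, deg[9]=1.
Final: two remaining deg-1 vertices are 9, 12. Add edge {9,12}.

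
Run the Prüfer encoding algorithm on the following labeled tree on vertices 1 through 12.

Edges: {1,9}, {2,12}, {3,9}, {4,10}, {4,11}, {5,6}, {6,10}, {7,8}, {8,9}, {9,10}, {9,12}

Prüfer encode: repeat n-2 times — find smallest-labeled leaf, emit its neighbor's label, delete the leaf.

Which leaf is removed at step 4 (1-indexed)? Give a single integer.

Step 1: current leaves = {1,2,3,5,7,11}. Remove leaf 1 (neighbor: 9).
Step 2: current leaves = {2,3,5,7,11}. Remove leaf 2 (neighbor: 12).
Step 3: current leaves = {3,5,7,11,12}. Remove leaf 3 (neighbor: 9).
Step 4: current leaves = {5,7,11,12}. Remove leaf 5 (neighbor: 6).

Answer: 5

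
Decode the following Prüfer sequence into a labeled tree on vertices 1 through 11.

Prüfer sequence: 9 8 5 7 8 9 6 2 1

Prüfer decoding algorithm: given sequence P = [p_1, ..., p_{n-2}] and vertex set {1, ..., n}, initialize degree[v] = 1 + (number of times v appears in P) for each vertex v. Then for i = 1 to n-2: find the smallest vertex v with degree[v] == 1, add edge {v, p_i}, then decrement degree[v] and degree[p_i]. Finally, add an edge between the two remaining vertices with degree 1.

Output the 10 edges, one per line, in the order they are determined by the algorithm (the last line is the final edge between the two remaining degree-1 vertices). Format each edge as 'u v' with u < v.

Initial degrees: {1:2, 2:2, 3:1, 4:1, 5:2, 6:2, 7:2, 8:3, 9:3, 10:1, 11:1}
Step 1: smallest deg-1 vertex = 3, p_1 = 9. Add edge {3,9}. Now deg[3]=0, deg[9]=2.
Step 2: smallest deg-1 vertex = 4, p_2 = 8. Add edge {4,8}. Now deg[4]=0, deg[8]=2.
Step 3: smallest deg-1 vertex = 10, p_3 = 5. Add edge {5,10}. Now deg[10]=0, deg[5]=1.
Step 4: smallest deg-1 vertex = 5, p_4 = 7. Add edge {5,7}. Now deg[5]=0, deg[7]=1.
Step 5: smallest deg-1 vertex = 7, p_5 = 8. Add edge {7,8}. Now deg[7]=0, deg[8]=1.
Step 6: smallest deg-1 vertex = 8, p_6 = 9. Add edge {8,9}. Now deg[8]=0, deg[9]=1.
Step 7: smallest deg-1 vertex = 9, p_7 = 6. Add edge {6,9}. Now deg[9]=0, deg[6]=1.
Step 8: smallest deg-1 vertex = 6, p_8 = 2. Add edge {2,6}. Now deg[6]=0, deg[2]=1.
Step 9: smallest deg-1 vertex = 2, p_9 = 1. Add edge {1,2}. Now deg[2]=0, deg[1]=1.
Final: two remaining deg-1 vertices are 1, 11. Add edge {1,11}.

Answer: 3 9
4 8
5 10
5 7
7 8
8 9
6 9
2 6
1 2
1 11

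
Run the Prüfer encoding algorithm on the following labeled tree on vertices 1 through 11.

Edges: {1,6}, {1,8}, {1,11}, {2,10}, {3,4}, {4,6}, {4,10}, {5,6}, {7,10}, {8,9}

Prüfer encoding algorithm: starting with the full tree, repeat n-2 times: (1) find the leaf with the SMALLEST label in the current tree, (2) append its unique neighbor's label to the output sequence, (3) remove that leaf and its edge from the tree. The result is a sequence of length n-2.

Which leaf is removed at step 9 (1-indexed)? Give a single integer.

Step 1: current leaves = {2,3,5,7,9,11}. Remove leaf 2 (neighbor: 10).
Step 2: current leaves = {3,5,7,9,11}. Remove leaf 3 (neighbor: 4).
Step 3: current leaves = {5,7,9,11}. Remove leaf 5 (neighbor: 6).
Step 4: current leaves = {7,9,11}. Remove leaf 7 (neighbor: 10).
Step 5: current leaves = {9,10,11}. Remove leaf 9 (neighbor: 8).
Step 6: current leaves = {8,10,11}. Remove leaf 8 (neighbor: 1).
Step 7: current leaves = {10,11}. Remove leaf 10 (neighbor: 4).
Step 8: current leaves = {4,11}. Remove leaf 4 (neighbor: 6).
Step 9: current leaves = {6,11}. Remove leaf 6 (neighbor: 1).

Answer: 6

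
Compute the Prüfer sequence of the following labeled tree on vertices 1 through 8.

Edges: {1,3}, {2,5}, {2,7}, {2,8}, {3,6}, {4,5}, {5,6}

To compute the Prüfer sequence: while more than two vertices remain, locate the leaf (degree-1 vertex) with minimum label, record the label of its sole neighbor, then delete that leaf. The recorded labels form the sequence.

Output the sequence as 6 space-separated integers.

Step 1: leaves = {1,4,7,8}. Remove smallest leaf 1, emit neighbor 3.
Step 2: leaves = {3,4,7,8}. Remove smallest leaf 3, emit neighbor 6.
Step 3: leaves = {4,6,7,8}. Remove smallest leaf 4, emit neighbor 5.
Step 4: leaves = {6,7,8}. Remove smallest leaf 6, emit neighbor 5.
Step 5: leaves = {5,7,8}. Remove smallest leaf 5, emit neighbor 2.
Step 6: leaves = {7,8}. Remove smallest leaf 7, emit neighbor 2.
Done: 2 vertices remain (2, 8). Sequence = [3 6 5 5 2 2]

Answer: 3 6 5 5 2 2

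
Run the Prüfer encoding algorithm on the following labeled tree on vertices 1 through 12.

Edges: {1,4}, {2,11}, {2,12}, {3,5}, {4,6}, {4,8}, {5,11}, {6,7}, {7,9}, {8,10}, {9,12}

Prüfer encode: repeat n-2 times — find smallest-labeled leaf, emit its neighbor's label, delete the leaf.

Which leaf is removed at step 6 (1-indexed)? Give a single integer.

Step 1: current leaves = {1,3,10}. Remove leaf 1 (neighbor: 4).
Step 2: current leaves = {3,10}. Remove leaf 3 (neighbor: 5).
Step 3: current leaves = {5,10}. Remove leaf 5 (neighbor: 11).
Step 4: current leaves = {10,11}. Remove leaf 10 (neighbor: 8).
Step 5: current leaves = {8,11}. Remove leaf 8 (neighbor: 4).
Step 6: current leaves = {4,11}. Remove leaf 4 (neighbor: 6).

Answer: 4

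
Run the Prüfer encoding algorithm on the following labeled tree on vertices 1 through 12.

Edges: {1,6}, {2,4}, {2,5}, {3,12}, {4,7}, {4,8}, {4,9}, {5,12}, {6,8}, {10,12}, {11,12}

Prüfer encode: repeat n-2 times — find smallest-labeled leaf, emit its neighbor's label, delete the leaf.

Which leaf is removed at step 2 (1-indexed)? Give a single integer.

Answer: 3

Derivation:
Step 1: current leaves = {1,3,7,9,10,11}. Remove leaf 1 (neighbor: 6).
Step 2: current leaves = {3,6,7,9,10,11}. Remove leaf 3 (neighbor: 12).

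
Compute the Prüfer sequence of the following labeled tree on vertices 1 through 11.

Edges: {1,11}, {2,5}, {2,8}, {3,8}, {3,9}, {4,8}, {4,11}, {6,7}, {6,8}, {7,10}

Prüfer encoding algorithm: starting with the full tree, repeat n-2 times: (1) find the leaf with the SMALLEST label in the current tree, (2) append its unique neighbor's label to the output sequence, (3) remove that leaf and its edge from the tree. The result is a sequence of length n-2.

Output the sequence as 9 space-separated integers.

Answer: 11 2 8 3 8 7 6 8 4

Derivation:
Step 1: leaves = {1,5,9,10}. Remove smallest leaf 1, emit neighbor 11.
Step 2: leaves = {5,9,10,11}. Remove smallest leaf 5, emit neighbor 2.
Step 3: leaves = {2,9,10,11}. Remove smallest leaf 2, emit neighbor 8.
Step 4: leaves = {9,10,11}. Remove smallest leaf 9, emit neighbor 3.
Step 5: leaves = {3,10,11}. Remove smallest leaf 3, emit neighbor 8.
Step 6: leaves = {10,11}. Remove smallest leaf 10, emit neighbor 7.
Step 7: leaves = {7,11}. Remove smallest leaf 7, emit neighbor 6.
Step 8: leaves = {6,11}. Remove smallest leaf 6, emit neighbor 8.
Step 9: leaves = {8,11}. Remove smallest leaf 8, emit neighbor 4.
Done: 2 vertices remain (4, 11). Sequence = [11 2 8 3 8 7 6 8 4]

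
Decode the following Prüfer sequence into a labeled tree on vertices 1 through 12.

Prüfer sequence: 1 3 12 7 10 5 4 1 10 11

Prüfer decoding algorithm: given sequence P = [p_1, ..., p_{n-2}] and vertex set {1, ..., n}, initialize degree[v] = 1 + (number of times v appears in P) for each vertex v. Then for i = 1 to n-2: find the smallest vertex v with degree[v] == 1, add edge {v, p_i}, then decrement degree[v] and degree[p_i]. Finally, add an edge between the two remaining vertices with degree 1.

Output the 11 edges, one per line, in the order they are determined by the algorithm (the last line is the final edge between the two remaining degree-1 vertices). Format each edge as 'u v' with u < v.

Initial degrees: {1:3, 2:1, 3:2, 4:2, 5:2, 6:1, 7:2, 8:1, 9:1, 10:3, 11:2, 12:2}
Step 1: smallest deg-1 vertex = 2, p_1 = 1. Add edge {1,2}. Now deg[2]=0, deg[1]=2.
Step 2: smallest deg-1 vertex = 6, p_2 = 3. Add edge {3,6}. Now deg[6]=0, deg[3]=1.
Step 3: smallest deg-1 vertex = 3, p_3 = 12. Add edge {3,12}. Now deg[3]=0, deg[12]=1.
Step 4: smallest deg-1 vertex = 8, p_4 = 7. Add edge {7,8}. Now deg[8]=0, deg[7]=1.
Step 5: smallest deg-1 vertex = 7, p_5 = 10. Add edge {7,10}. Now deg[7]=0, deg[10]=2.
Step 6: smallest deg-1 vertex = 9, p_6 = 5. Add edge {5,9}. Now deg[9]=0, deg[5]=1.
Step 7: smallest deg-1 vertex = 5, p_7 = 4. Add edge {4,5}. Now deg[5]=0, deg[4]=1.
Step 8: smallest deg-1 vertex = 4, p_8 = 1. Add edge {1,4}. Now deg[4]=0, deg[1]=1.
Step 9: smallest deg-1 vertex = 1, p_9 = 10. Add edge {1,10}. Now deg[1]=0, deg[10]=1.
Step 10: smallest deg-1 vertex = 10, p_10 = 11. Add edge {10,11}. Now deg[10]=0, deg[11]=1.
Final: two remaining deg-1 vertices are 11, 12. Add edge {11,12}.

Answer: 1 2
3 6
3 12
7 8
7 10
5 9
4 5
1 4
1 10
10 11
11 12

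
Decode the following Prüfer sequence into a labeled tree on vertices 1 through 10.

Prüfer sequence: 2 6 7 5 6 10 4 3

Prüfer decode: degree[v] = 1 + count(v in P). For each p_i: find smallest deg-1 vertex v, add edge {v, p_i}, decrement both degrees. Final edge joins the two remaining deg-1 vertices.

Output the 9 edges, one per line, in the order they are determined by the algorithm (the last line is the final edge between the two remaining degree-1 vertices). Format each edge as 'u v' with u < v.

Initial degrees: {1:1, 2:2, 3:2, 4:2, 5:2, 6:3, 7:2, 8:1, 9:1, 10:2}
Step 1: smallest deg-1 vertex = 1, p_1 = 2. Add edge {1,2}. Now deg[1]=0, deg[2]=1.
Step 2: smallest deg-1 vertex = 2, p_2 = 6. Add edge {2,6}. Now deg[2]=0, deg[6]=2.
Step 3: smallest deg-1 vertex = 8, p_3 = 7. Add edge {7,8}. Now deg[8]=0, deg[7]=1.
Step 4: smallest deg-1 vertex = 7, p_4 = 5. Add edge {5,7}. Now deg[7]=0, deg[5]=1.
Step 5: smallest deg-1 vertex = 5, p_5 = 6. Add edge {5,6}. Now deg[5]=0, deg[6]=1.
Step 6: smallest deg-1 vertex = 6, p_6 = 10. Add edge {6,10}. Now deg[6]=0, deg[10]=1.
Step 7: smallest deg-1 vertex = 9, p_7 = 4. Add edge {4,9}. Now deg[9]=0, deg[4]=1.
Step 8: smallest deg-1 vertex = 4, p_8 = 3. Add edge {3,4}. Now deg[4]=0, deg[3]=1.
Final: two remaining deg-1 vertices are 3, 10. Add edge {3,10}.

Answer: 1 2
2 6
7 8
5 7
5 6
6 10
4 9
3 4
3 10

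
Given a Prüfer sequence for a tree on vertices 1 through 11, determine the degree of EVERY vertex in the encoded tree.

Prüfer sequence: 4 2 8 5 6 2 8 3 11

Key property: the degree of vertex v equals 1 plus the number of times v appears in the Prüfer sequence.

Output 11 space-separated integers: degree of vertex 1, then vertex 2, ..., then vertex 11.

Answer: 1 3 2 2 2 2 1 3 1 1 2

Derivation:
p_1 = 4: count[4] becomes 1
p_2 = 2: count[2] becomes 1
p_3 = 8: count[8] becomes 1
p_4 = 5: count[5] becomes 1
p_5 = 6: count[6] becomes 1
p_6 = 2: count[2] becomes 2
p_7 = 8: count[8] becomes 2
p_8 = 3: count[3] becomes 1
p_9 = 11: count[11] becomes 1
Degrees (1 + count): deg[1]=1+0=1, deg[2]=1+2=3, deg[3]=1+1=2, deg[4]=1+1=2, deg[5]=1+1=2, deg[6]=1+1=2, deg[7]=1+0=1, deg[8]=1+2=3, deg[9]=1+0=1, deg[10]=1+0=1, deg[11]=1+1=2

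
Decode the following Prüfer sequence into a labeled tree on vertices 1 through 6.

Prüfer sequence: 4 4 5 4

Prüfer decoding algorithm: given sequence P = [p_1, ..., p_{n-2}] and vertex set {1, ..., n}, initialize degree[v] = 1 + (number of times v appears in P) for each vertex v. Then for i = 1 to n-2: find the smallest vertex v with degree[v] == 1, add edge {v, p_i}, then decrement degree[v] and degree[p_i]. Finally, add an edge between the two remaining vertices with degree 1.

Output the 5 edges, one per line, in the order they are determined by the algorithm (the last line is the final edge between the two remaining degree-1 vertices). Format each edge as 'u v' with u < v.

Initial degrees: {1:1, 2:1, 3:1, 4:4, 5:2, 6:1}
Step 1: smallest deg-1 vertex = 1, p_1 = 4. Add edge {1,4}. Now deg[1]=0, deg[4]=3.
Step 2: smallest deg-1 vertex = 2, p_2 = 4. Add edge {2,4}. Now deg[2]=0, deg[4]=2.
Step 3: smallest deg-1 vertex = 3, p_3 = 5. Add edge {3,5}. Now deg[3]=0, deg[5]=1.
Step 4: smallest deg-1 vertex = 5, p_4 = 4. Add edge {4,5}. Now deg[5]=0, deg[4]=1.
Final: two remaining deg-1 vertices are 4, 6. Add edge {4,6}.

Answer: 1 4
2 4
3 5
4 5
4 6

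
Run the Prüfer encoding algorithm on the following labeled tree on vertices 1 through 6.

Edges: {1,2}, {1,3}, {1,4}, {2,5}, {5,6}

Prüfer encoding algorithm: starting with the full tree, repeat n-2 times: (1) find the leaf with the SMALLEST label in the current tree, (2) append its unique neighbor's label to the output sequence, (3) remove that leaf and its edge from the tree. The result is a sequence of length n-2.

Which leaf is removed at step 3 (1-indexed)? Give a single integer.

Step 1: current leaves = {3,4,6}. Remove leaf 3 (neighbor: 1).
Step 2: current leaves = {4,6}. Remove leaf 4 (neighbor: 1).
Step 3: current leaves = {1,6}. Remove leaf 1 (neighbor: 2).

Answer: 1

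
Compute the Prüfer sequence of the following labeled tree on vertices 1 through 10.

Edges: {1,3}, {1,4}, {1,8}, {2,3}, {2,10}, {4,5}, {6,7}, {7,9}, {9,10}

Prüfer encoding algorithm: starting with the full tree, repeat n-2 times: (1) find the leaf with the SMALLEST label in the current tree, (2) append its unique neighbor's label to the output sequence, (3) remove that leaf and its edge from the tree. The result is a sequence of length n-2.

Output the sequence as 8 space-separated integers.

Step 1: leaves = {5,6,8}. Remove smallest leaf 5, emit neighbor 4.
Step 2: leaves = {4,6,8}. Remove smallest leaf 4, emit neighbor 1.
Step 3: leaves = {6,8}. Remove smallest leaf 6, emit neighbor 7.
Step 4: leaves = {7,8}. Remove smallest leaf 7, emit neighbor 9.
Step 5: leaves = {8,9}. Remove smallest leaf 8, emit neighbor 1.
Step 6: leaves = {1,9}. Remove smallest leaf 1, emit neighbor 3.
Step 7: leaves = {3,9}. Remove smallest leaf 3, emit neighbor 2.
Step 8: leaves = {2,9}. Remove smallest leaf 2, emit neighbor 10.
Done: 2 vertices remain (9, 10). Sequence = [4 1 7 9 1 3 2 10]

Answer: 4 1 7 9 1 3 2 10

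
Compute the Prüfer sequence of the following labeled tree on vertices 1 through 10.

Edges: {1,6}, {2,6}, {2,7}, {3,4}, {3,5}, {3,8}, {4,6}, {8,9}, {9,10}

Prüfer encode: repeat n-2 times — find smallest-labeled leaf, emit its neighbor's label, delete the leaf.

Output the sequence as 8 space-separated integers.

Step 1: leaves = {1,5,7,10}. Remove smallest leaf 1, emit neighbor 6.
Step 2: leaves = {5,7,10}. Remove smallest leaf 5, emit neighbor 3.
Step 3: leaves = {7,10}. Remove smallest leaf 7, emit neighbor 2.
Step 4: leaves = {2,10}. Remove smallest leaf 2, emit neighbor 6.
Step 5: leaves = {6,10}. Remove smallest leaf 6, emit neighbor 4.
Step 6: leaves = {4,10}. Remove smallest leaf 4, emit neighbor 3.
Step 7: leaves = {3,10}. Remove smallest leaf 3, emit neighbor 8.
Step 8: leaves = {8,10}. Remove smallest leaf 8, emit neighbor 9.
Done: 2 vertices remain (9, 10). Sequence = [6 3 2 6 4 3 8 9]

Answer: 6 3 2 6 4 3 8 9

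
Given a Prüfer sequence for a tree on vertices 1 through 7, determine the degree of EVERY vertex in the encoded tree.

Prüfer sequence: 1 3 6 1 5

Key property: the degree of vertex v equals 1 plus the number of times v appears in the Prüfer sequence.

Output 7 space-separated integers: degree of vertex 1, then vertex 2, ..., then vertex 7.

Answer: 3 1 2 1 2 2 1

Derivation:
p_1 = 1: count[1] becomes 1
p_2 = 3: count[3] becomes 1
p_3 = 6: count[6] becomes 1
p_4 = 1: count[1] becomes 2
p_5 = 5: count[5] becomes 1
Degrees (1 + count): deg[1]=1+2=3, deg[2]=1+0=1, deg[3]=1+1=2, deg[4]=1+0=1, deg[5]=1+1=2, deg[6]=1+1=2, deg[7]=1+0=1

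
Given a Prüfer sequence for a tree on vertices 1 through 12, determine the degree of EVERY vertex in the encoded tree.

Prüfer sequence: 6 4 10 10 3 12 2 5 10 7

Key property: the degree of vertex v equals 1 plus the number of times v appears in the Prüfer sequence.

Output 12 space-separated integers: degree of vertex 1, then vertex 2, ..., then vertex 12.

p_1 = 6: count[6] becomes 1
p_2 = 4: count[4] becomes 1
p_3 = 10: count[10] becomes 1
p_4 = 10: count[10] becomes 2
p_5 = 3: count[3] becomes 1
p_6 = 12: count[12] becomes 1
p_7 = 2: count[2] becomes 1
p_8 = 5: count[5] becomes 1
p_9 = 10: count[10] becomes 3
p_10 = 7: count[7] becomes 1
Degrees (1 + count): deg[1]=1+0=1, deg[2]=1+1=2, deg[3]=1+1=2, deg[4]=1+1=2, deg[5]=1+1=2, deg[6]=1+1=2, deg[7]=1+1=2, deg[8]=1+0=1, deg[9]=1+0=1, deg[10]=1+3=4, deg[11]=1+0=1, deg[12]=1+1=2

Answer: 1 2 2 2 2 2 2 1 1 4 1 2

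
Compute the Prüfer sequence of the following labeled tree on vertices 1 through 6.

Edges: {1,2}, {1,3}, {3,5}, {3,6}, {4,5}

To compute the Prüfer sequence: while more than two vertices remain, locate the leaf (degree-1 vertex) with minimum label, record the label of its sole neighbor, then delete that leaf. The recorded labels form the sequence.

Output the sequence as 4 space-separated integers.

Answer: 1 3 5 3

Derivation:
Step 1: leaves = {2,4,6}. Remove smallest leaf 2, emit neighbor 1.
Step 2: leaves = {1,4,6}. Remove smallest leaf 1, emit neighbor 3.
Step 3: leaves = {4,6}. Remove smallest leaf 4, emit neighbor 5.
Step 4: leaves = {5,6}. Remove smallest leaf 5, emit neighbor 3.
Done: 2 vertices remain (3, 6). Sequence = [1 3 5 3]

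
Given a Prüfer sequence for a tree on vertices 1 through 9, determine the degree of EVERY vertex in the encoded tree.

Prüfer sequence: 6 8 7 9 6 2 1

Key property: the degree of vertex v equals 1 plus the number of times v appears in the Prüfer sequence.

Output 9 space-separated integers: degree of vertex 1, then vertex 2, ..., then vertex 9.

p_1 = 6: count[6] becomes 1
p_2 = 8: count[8] becomes 1
p_3 = 7: count[7] becomes 1
p_4 = 9: count[9] becomes 1
p_5 = 6: count[6] becomes 2
p_6 = 2: count[2] becomes 1
p_7 = 1: count[1] becomes 1
Degrees (1 + count): deg[1]=1+1=2, deg[2]=1+1=2, deg[3]=1+0=1, deg[4]=1+0=1, deg[5]=1+0=1, deg[6]=1+2=3, deg[7]=1+1=2, deg[8]=1+1=2, deg[9]=1+1=2

Answer: 2 2 1 1 1 3 2 2 2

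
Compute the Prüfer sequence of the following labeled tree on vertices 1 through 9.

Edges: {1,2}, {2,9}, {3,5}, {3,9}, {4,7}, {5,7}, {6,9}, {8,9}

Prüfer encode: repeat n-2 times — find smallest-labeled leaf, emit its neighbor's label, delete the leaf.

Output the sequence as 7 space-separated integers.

Answer: 2 9 7 9 5 3 9

Derivation:
Step 1: leaves = {1,4,6,8}. Remove smallest leaf 1, emit neighbor 2.
Step 2: leaves = {2,4,6,8}. Remove smallest leaf 2, emit neighbor 9.
Step 3: leaves = {4,6,8}. Remove smallest leaf 4, emit neighbor 7.
Step 4: leaves = {6,7,8}. Remove smallest leaf 6, emit neighbor 9.
Step 5: leaves = {7,8}. Remove smallest leaf 7, emit neighbor 5.
Step 6: leaves = {5,8}. Remove smallest leaf 5, emit neighbor 3.
Step 7: leaves = {3,8}. Remove smallest leaf 3, emit neighbor 9.
Done: 2 vertices remain (8, 9). Sequence = [2 9 7 9 5 3 9]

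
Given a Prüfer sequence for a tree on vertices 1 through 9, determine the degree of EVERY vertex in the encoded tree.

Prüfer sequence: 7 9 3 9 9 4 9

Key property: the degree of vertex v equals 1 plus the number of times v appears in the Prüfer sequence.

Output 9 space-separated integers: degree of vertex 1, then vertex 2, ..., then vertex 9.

Answer: 1 1 2 2 1 1 2 1 5

Derivation:
p_1 = 7: count[7] becomes 1
p_2 = 9: count[9] becomes 1
p_3 = 3: count[3] becomes 1
p_4 = 9: count[9] becomes 2
p_5 = 9: count[9] becomes 3
p_6 = 4: count[4] becomes 1
p_7 = 9: count[9] becomes 4
Degrees (1 + count): deg[1]=1+0=1, deg[2]=1+0=1, deg[3]=1+1=2, deg[4]=1+1=2, deg[5]=1+0=1, deg[6]=1+0=1, deg[7]=1+1=2, deg[8]=1+0=1, deg[9]=1+4=5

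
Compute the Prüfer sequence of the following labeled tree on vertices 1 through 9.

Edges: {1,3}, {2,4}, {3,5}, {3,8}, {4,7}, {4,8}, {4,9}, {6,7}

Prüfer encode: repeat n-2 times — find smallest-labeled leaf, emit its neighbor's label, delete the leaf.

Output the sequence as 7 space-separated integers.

Step 1: leaves = {1,2,5,6,9}. Remove smallest leaf 1, emit neighbor 3.
Step 2: leaves = {2,5,6,9}. Remove smallest leaf 2, emit neighbor 4.
Step 3: leaves = {5,6,9}. Remove smallest leaf 5, emit neighbor 3.
Step 4: leaves = {3,6,9}. Remove smallest leaf 3, emit neighbor 8.
Step 5: leaves = {6,8,9}. Remove smallest leaf 6, emit neighbor 7.
Step 6: leaves = {7,8,9}. Remove smallest leaf 7, emit neighbor 4.
Step 7: leaves = {8,9}. Remove smallest leaf 8, emit neighbor 4.
Done: 2 vertices remain (4, 9). Sequence = [3 4 3 8 7 4 4]

Answer: 3 4 3 8 7 4 4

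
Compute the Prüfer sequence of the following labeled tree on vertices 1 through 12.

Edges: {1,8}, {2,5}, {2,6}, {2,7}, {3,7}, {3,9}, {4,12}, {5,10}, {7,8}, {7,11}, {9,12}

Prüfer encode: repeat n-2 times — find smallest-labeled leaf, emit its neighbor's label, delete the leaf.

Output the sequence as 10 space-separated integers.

Step 1: leaves = {1,4,6,10,11}. Remove smallest leaf 1, emit neighbor 8.
Step 2: leaves = {4,6,8,10,11}. Remove smallest leaf 4, emit neighbor 12.
Step 3: leaves = {6,8,10,11,12}. Remove smallest leaf 6, emit neighbor 2.
Step 4: leaves = {8,10,11,12}. Remove smallest leaf 8, emit neighbor 7.
Step 5: leaves = {10,11,12}. Remove smallest leaf 10, emit neighbor 5.
Step 6: leaves = {5,11,12}. Remove smallest leaf 5, emit neighbor 2.
Step 7: leaves = {2,11,12}. Remove smallest leaf 2, emit neighbor 7.
Step 8: leaves = {11,12}. Remove smallest leaf 11, emit neighbor 7.
Step 9: leaves = {7,12}. Remove smallest leaf 7, emit neighbor 3.
Step 10: leaves = {3,12}. Remove smallest leaf 3, emit neighbor 9.
Done: 2 vertices remain (9, 12). Sequence = [8 12 2 7 5 2 7 7 3 9]

Answer: 8 12 2 7 5 2 7 7 3 9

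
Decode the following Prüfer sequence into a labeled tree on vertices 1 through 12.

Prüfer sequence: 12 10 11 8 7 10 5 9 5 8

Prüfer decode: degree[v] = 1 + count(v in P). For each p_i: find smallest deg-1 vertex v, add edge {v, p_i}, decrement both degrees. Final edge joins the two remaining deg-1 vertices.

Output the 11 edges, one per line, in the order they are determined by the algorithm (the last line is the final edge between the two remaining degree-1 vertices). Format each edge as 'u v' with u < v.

Initial degrees: {1:1, 2:1, 3:1, 4:1, 5:3, 6:1, 7:2, 8:3, 9:2, 10:3, 11:2, 12:2}
Step 1: smallest deg-1 vertex = 1, p_1 = 12. Add edge {1,12}. Now deg[1]=0, deg[12]=1.
Step 2: smallest deg-1 vertex = 2, p_2 = 10. Add edge {2,10}. Now deg[2]=0, deg[10]=2.
Step 3: smallest deg-1 vertex = 3, p_3 = 11. Add edge {3,11}. Now deg[3]=0, deg[11]=1.
Step 4: smallest deg-1 vertex = 4, p_4 = 8. Add edge {4,8}. Now deg[4]=0, deg[8]=2.
Step 5: smallest deg-1 vertex = 6, p_5 = 7. Add edge {6,7}. Now deg[6]=0, deg[7]=1.
Step 6: smallest deg-1 vertex = 7, p_6 = 10. Add edge {7,10}. Now deg[7]=0, deg[10]=1.
Step 7: smallest deg-1 vertex = 10, p_7 = 5. Add edge {5,10}. Now deg[10]=0, deg[5]=2.
Step 8: smallest deg-1 vertex = 11, p_8 = 9. Add edge {9,11}. Now deg[11]=0, deg[9]=1.
Step 9: smallest deg-1 vertex = 9, p_9 = 5. Add edge {5,9}. Now deg[9]=0, deg[5]=1.
Step 10: smallest deg-1 vertex = 5, p_10 = 8. Add edge {5,8}. Now deg[5]=0, deg[8]=1.
Final: two remaining deg-1 vertices are 8, 12. Add edge {8,12}.

Answer: 1 12
2 10
3 11
4 8
6 7
7 10
5 10
9 11
5 9
5 8
8 12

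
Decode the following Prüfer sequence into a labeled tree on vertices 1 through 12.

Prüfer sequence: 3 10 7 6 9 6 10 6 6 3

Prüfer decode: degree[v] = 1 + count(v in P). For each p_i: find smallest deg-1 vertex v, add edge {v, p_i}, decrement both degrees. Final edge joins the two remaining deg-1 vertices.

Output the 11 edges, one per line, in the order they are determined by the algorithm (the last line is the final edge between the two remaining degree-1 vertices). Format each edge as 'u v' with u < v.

Answer: 1 3
2 10
4 7
5 6
7 9
6 8
9 10
6 10
6 11
3 6
3 12

Derivation:
Initial degrees: {1:1, 2:1, 3:3, 4:1, 5:1, 6:5, 7:2, 8:1, 9:2, 10:3, 11:1, 12:1}
Step 1: smallest deg-1 vertex = 1, p_1 = 3. Add edge {1,3}. Now deg[1]=0, deg[3]=2.
Step 2: smallest deg-1 vertex = 2, p_2 = 10. Add edge {2,10}. Now deg[2]=0, deg[10]=2.
Step 3: smallest deg-1 vertex = 4, p_3 = 7. Add edge {4,7}. Now deg[4]=0, deg[7]=1.
Step 4: smallest deg-1 vertex = 5, p_4 = 6. Add edge {5,6}. Now deg[5]=0, deg[6]=4.
Step 5: smallest deg-1 vertex = 7, p_5 = 9. Add edge {7,9}. Now deg[7]=0, deg[9]=1.
Step 6: smallest deg-1 vertex = 8, p_6 = 6. Add edge {6,8}. Now deg[8]=0, deg[6]=3.
Step 7: smallest deg-1 vertex = 9, p_7 = 10. Add edge {9,10}. Now deg[9]=0, deg[10]=1.
Step 8: smallest deg-1 vertex = 10, p_8 = 6. Add edge {6,10}. Now deg[10]=0, deg[6]=2.
Step 9: smallest deg-1 vertex = 11, p_9 = 6. Add edge {6,11}. Now deg[11]=0, deg[6]=1.
Step 10: smallest deg-1 vertex = 6, p_10 = 3. Add edge {3,6}. Now deg[6]=0, deg[3]=1.
Final: two remaining deg-1 vertices are 3, 12. Add edge {3,12}.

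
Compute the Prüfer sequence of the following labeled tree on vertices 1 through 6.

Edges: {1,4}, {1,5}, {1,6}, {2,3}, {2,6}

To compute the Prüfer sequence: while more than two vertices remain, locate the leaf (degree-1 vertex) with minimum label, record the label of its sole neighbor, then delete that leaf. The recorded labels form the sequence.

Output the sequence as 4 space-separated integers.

Answer: 2 6 1 1

Derivation:
Step 1: leaves = {3,4,5}. Remove smallest leaf 3, emit neighbor 2.
Step 2: leaves = {2,4,5}. Remove smallest leaf 2, emit neighbor 6.
Step 3: leaves = {4,5,6}. Remove smallest leaf 4, emit neighbor 1.
Step 4: leaves = {5,6}. Remove smallest leaf 5, emit neighbor 1.
Done: 2 vertices remain (1, 6). Sequence = [2 6 1 1]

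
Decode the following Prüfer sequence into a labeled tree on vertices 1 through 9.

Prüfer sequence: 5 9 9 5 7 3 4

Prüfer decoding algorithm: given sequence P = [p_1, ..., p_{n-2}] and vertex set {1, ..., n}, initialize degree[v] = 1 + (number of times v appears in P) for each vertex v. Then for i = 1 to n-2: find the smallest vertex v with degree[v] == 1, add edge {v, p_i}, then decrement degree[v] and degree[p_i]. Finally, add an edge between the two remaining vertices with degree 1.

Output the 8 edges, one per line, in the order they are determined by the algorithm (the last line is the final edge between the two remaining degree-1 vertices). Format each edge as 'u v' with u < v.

Answer: 1 5
2 9
6 9
5 8
5 7
3 7
3 4
4 9

Derivation:
Initial degrees: {1:1, 2:1, 3:2, 4:2, 5:3, 6:1, 7:2, 8:1, 9:3}
Step 1: smallest deg-1 vertex = 1, p_1 = 5. Add edge {1,5}. Now deg[1]=0, deg[5]=2.
Step 2: smallest deg-1 vertex = 2, p_2 = 9. Add edge {2,9}. Now deg[2]=0, deg[9]=2.
Step 3: smallest deg-1 vertex = 6, p_3 = 9. Add edge {6,9}. Now deg[6]=0, deg[9]=1.
Step 4: smallest deg-1 vertex = 8, p_4 = 5. Add edge {5,8}. Now deg[8]=0, deg[5]=1.
Step 5: smallest deg-1 vertex = 5, p_5 = 7. Add edge {5,7}. Now deg[5]=0, deg[7]=1.
Step 6: smallest deg-1 vertex = 7, p_6 = 3. Add edge {3,7}. Now deg[7]=0, deg[3]=1.
Step 7: smallest deg-1 vertex = 3, p_7 = 4. Add edge {3,4}. Now deg[3]=0, deg[4]=1.
Final: two remaining deg-1 vertices are 4, 9. Add edge {4,9}.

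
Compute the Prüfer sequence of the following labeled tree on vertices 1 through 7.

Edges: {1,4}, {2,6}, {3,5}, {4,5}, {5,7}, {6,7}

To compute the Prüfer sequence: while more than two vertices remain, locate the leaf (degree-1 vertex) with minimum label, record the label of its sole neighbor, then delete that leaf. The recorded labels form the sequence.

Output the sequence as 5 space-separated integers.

Step 1: leaves = {1,2,3}. Remove smallest leaf 1, emit neighbor 4.
Step 2: leaves = {2,3,4}. Remove smallest leaf 2, emit neighbor 6.
Step 3: leaves = {3,4,6}. Remove smallest leaf 3, emit neighbor 5.
Step 4: leaves = {4,6}. Remove smallest leaf 4, emit neighbor 5.
Step 5: leaves = {5,6}. Remove smallest leaf 5, emit neighbor 7.
Done: 2 vertices remain (6, 7). Sequence = [4 6 5 5 7]

Answer: 4 6 5 5 7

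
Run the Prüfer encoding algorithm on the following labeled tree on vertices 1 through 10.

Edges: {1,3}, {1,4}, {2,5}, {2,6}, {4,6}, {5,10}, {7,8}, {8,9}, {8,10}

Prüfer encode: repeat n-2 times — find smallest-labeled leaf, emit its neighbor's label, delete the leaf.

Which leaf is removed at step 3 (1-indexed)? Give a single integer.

Step 1: current leaves = {3,7,9}. Remove leaf 3 (neighbor: 1).
Step 2: current leaves = {1,7,9}. Remove leaf 1 (neighbor: 4).
Step 3: current leaves = {4,7,9}. Remove leaf 4 (neighbor: 6).

Answer: 4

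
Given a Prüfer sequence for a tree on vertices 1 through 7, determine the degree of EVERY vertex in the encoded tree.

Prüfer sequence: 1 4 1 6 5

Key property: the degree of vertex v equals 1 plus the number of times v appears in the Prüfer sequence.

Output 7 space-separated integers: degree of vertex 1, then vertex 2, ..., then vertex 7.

Answer: 3 1 1 2 2 2 1

Derivation:
p_1 = 1: count[1] becomes 1
p_2 = 4: count[4] becomes 1
p_3 = 1: count[1] becomes 2
p_4 = 6: count[6] becomes 1
p_5 = 5: count[5] becomes 1
Degrees (1 + count): deg[1]=1+2=3, deg[2]=1+0=1, deg[3]=1+0=1, deg[4]=1+1=2, deg[5]=1+1=2, deg[6]=1+1=2, deg[7]=1+0=1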